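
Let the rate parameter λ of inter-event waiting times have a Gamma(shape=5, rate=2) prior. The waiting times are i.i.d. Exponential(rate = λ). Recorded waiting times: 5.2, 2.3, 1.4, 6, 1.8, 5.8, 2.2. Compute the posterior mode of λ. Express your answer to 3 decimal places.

λ̂_MAP = 0.412

The Exponential(rate=λ) likelihood is ∝ λ^n e^(−λΣtᵢ). Here n = 7 and Σtᵢ = 5.2 + 2.3 + 1.4 + 6 + 1.8 + 5.8 + 2.2 = 24.7.
Posterior ∝ λ^4e^(−2λ) · λ^7e^(−24.7λ) = λ^11e^(−26.7λ), i.e. Gamma(12, 26.7).
Mode = (a−1)/b = 11/26.7 ≈ 0.412.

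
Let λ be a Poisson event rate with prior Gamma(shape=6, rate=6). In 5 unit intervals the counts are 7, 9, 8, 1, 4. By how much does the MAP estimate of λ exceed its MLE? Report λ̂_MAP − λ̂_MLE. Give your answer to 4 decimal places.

MAP − MLE = -2.7091

Σxᵢ = 29. Posterior is Gamma(35, 11); MAP = (35−1)/11 = 34/11 ≈ 3.09091.
MLE = x̄ = 29/5 ≈ 5.80000.
Difference = 34/11 − 29/5 = -149/55 ≈ -2.7091.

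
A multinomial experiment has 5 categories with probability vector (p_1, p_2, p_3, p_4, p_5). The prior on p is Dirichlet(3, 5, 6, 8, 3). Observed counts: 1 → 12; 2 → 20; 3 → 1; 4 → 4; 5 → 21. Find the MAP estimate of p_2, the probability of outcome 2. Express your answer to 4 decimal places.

MAP estimate: 0.3077

The posterior is Dirichlet(αᵢ + nᵢ) = Dirichlet(15, 25, 7, 12, 24).
For a Dirichlet(a₁,…,a_K) with all aᵢ > 1, the mode has j-th component (aⱼ − 1)/(Σaᵢ − K).
Here Σaᵢ = 83 and K = 5, so p_2 = (25 − 1)/(83 − 5) = 24/78 ≈ 0.3077.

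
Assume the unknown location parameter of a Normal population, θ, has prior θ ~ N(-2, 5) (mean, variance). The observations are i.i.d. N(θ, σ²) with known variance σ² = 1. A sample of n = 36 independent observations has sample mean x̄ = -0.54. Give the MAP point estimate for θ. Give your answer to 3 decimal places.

n = 36, x̄ = -0.54.
For a Normal prior and Normal likelihood with known variance, the posterior is Normal; its mode equals its mean, the precision-weighted average.
Prior precision 1/σ₀² = 1/5 = 0.2; data precision n/σ² = 36/1 = 36.
θ̂ = (0.2·(-2) + 36·(-0.54)) / (0.2 + 36) = (-19.84)/36.2 = -496/905 ≈ -0.548.

θ̂_MAP = -0.548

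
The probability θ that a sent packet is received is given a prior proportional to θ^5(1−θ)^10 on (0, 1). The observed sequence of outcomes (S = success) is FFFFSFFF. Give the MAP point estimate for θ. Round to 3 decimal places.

The prior density ∝ θ^5(1−θ)^10 is the kernel of Beta(6, 11).
Data: 1 success in 8 trials (from the sequence). The binomial likelihood contributes θ(1−θ)^7, so the posterior is Beta(6+1, 11+7) = Beta(7, 18).
For Beta(a, b) with a, b > 1 the mode is (a−1)/(a+b−2) = 6/23 ≈ 0.261.

θ̂_MAP = 0.261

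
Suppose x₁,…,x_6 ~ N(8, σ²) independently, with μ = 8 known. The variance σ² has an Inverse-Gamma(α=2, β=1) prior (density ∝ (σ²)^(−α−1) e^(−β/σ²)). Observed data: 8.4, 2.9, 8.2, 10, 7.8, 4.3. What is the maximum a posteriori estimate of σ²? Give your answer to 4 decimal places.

Sum of squared deviations about the known mean: SS = (8.4−8)² + (2.9−8)² + (8.2−8)² + (10−8)² + (7.8−8)² + (4.3−8)² = 43.94.
The Normal likelihood contributes (σ²)^(−n/2) exp(−SS/(2σ²)), so the posterior is Inverse-Gamma(α + n/2, β + SS/2) = Inverse-Gamma(5, 22.97).
The mode of Inverse-Gamma(a, b) is b/(a+1) = 22.97/6 ≈ 3.8283.

σ̂²_MAP = 3.8283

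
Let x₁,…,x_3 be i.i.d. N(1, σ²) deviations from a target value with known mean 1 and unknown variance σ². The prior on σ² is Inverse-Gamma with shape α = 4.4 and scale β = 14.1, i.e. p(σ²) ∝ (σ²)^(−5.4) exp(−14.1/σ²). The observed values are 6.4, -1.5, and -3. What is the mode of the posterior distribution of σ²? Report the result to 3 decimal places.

Sum of squared deviations about the known mean: SS = (6.4−1)² + (-1.5−1)² + (-3−1)² = 51.41.
The Normal likelihood contributes (σ²)^(−n/2) exp(−SS/(2σ²)), so the posterior is Inverse-Gamma(α + n/2, β + SS/2) = Inverse-Gamma(5.9, 39.805).
The mode of Inverse-Gamma(a, b) is b/(a+1) = 39.805/6.9 ≈ 5.769.

σ̂²_MAP = 5.769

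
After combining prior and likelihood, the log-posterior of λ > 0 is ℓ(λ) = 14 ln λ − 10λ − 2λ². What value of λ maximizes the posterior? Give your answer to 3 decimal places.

λ̂_MAP = 1.000

ℓ'(λ) = 14/λ − 10 − 4λ. Setting this to zero and multiplying by λ: 4λ² + 10λ − 14 = 0.
λ = (−10 + √(10² + 4·4·14)) / (2·4) = (−10 + √324) / 8 = (−10 + 18)/8 = 1.
ℓ''(λ) = −14/λ² − 4 < 0, confirming a maximum.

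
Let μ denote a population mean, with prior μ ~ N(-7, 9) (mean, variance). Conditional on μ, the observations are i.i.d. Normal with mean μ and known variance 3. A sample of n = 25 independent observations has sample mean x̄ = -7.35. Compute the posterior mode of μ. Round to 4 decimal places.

μ̂_MAP = -7.3454

n = 25, x̄ = -7.35.
For a Normal prior and Normal likelihood with known variance, the posterior is Normal; its mode equals its mean, the precision-weighted average.
Prior precision 1/σ₀² = 1/9; data precision n/σ² = 25/3.
μ̂ = ((1/9)·(-7) + (25/3)·(-7.35)) / (1/9 + 25/3) = (-2233/36)/(76/9) = -2233/304 ≈ -7.3454.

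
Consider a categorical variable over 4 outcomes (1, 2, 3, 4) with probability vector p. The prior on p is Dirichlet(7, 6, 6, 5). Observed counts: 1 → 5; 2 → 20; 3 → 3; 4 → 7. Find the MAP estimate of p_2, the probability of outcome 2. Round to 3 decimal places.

The posterior is Dirichlet(αᵢ + nᵢ) = Dirichlet(12, 26, 9, 12).
For a Dirichlet(a₁,…,a_K) with all aᵢ > 1, the mode has j-th component (aⱼ − 1)/(Σaᵢ − K).
Here Σaᵢ = 59 and K = 4, so p_2 = (26 − 1)/(59 − 4) = 25/55 ≈ 0.455.

MAP estimate: 0.455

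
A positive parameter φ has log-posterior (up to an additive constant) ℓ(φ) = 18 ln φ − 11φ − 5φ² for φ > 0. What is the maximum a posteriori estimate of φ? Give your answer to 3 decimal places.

ℓ'(φ) = 18/φ − 11 − 10φ. Setting this to zero and multiplying by φ: 10φ² + 11φ − 18 = 0.
φ = (−11 + √(11² + 4·10·18)) / (2·10) = (−11 + √841) / 20 = (−11 + 29)/20 = 9/10.
ℓ''(φ) = −18/φ² − 10 < 0, confirming a maximum.

φ̂_MAP = 0.900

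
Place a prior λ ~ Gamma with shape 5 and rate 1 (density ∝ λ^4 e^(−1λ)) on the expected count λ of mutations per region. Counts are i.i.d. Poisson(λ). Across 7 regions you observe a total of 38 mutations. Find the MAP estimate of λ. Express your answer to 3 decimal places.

Σxᵢ = 38, n = 7.
Posterior ∝ λ^4e^(−1λ) · λ^38e^(−7λ) = λ^42e^(−8λ), i.e. Gamma(shape=43, rate=8).
The mode of a Gamma(a, b) with a ≥ 1 (shape–rate) is (a−1)/b = 42/8 ≈ 5.250.

λ̂_MAP = 5.250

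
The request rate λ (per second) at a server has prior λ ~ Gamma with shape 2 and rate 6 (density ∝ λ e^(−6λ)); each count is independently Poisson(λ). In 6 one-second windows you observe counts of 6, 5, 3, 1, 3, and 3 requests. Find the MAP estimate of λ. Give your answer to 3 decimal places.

Σxᵢ = 6+5+3+1+3+3 = 21, with n = 6.
Posterior ∝ λe^(−6λ) · λ^21e^(−6λ) = λ^22e^(−12λ), i.e. Gamma(shape=23, rate=12).
The mode of a Gamma(a, b) with a ≥ 1 (shape–rate) is (a−1)/b = 22/12 ≈ 1.833.

λ̂_MAP = 1.833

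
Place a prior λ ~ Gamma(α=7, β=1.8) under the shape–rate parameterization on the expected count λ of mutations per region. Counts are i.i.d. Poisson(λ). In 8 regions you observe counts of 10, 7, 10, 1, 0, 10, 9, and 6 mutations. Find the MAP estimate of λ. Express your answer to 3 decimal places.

λ̂_MAP = 6.020

Σxᵢ = 10+7+10+1+0+10+9+6 = 53, with n = 8.
Posterior ∝ λ^6e^(−1.8λ) · λ^53e^(−8λ) = λ^59e^(−9.8λ), i.e. Gamma(shape=60, rate=9.8).
The mode of a Gamma(a, b) with a ≥ 1 (shape–rate) is (a−1)/b = 59/9.8 ≈ 6.020.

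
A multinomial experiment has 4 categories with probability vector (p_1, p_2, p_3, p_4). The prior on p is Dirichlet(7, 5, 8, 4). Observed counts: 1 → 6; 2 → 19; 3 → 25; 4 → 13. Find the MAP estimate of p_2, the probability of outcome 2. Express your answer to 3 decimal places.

MAP estimate: 0.277

The posterior is Dirichlet(αᵢ + nᵢ) = Dirichlet(13, 24, 33, 17).
For a Dirichlet(a₁,…,a_K) with all aᵢ > 1, the mode has j-th component (aⱼ − 1)/(Σaᵢ − K).
Here Σaᵢ = 87 and K = 4, so p_2 = (24 − 1)/(87 − 4) = 23/83 ≈ 0.277.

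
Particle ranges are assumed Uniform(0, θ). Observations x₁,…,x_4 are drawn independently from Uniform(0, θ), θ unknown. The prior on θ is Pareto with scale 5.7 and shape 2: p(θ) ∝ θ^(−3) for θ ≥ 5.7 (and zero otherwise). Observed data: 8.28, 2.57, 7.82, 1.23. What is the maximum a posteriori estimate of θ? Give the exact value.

θ̂_MAP = 8.28

The Uniform(0, θ) likelihood is θ^(−n) for θ ≥ max(xᵢ), zero otherwise. Here max(xᵢ) = 8.28.
Posterior ∝ θ^(−3) · θ^(−4) = θ^(−7) on θ ≥ max(5.7, 8.28) = 8.28.
This density is strictly decreasing in θ, so the posterior mode lies at the lower boundary of the support.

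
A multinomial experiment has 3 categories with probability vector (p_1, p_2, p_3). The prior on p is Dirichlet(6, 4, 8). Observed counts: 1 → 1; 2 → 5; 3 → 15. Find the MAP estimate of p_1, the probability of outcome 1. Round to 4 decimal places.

MAP estimate: 0.1667

The posterior is Dirichlet(αᵢ + nᵢ) = Dirichlet(7, 9, 23).
For a Dirichlet(a₁,…,a_K) with all aᵢ > 1, the mode has j-th component (aⱼ − 1)/(Σaᵢ − K).
Here Σaᵢ = 39 and K = 3, so p_1 = (7 − 1)/(39 − 3) = 6/36 ≈ 0.1667.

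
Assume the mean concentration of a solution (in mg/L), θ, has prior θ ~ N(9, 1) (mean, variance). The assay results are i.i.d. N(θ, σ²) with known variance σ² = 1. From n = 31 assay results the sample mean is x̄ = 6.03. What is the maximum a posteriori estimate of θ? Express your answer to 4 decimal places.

θ̂_MAP = 6.1228

n = 31, x̄ = 6.03.
For a Normal prior and Normal likelihood with known variance, the posterior is Normal; its mode equals its mean, the precision-weighted average.
Prior precision 1/σ₀² = 1/1 = 1; data precision n/σ² = 31/1 = 31.
θ̂ = (1·9 + 31·6.03) / (1 + 31) = 195.93/32 = 6.1228125 ≈ 6.1228.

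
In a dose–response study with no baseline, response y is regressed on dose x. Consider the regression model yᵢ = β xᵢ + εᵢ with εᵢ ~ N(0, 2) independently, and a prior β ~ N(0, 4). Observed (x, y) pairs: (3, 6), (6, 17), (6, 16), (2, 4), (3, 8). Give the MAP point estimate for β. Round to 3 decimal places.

β̂_MAP = 2.624

log p(β | y) = −Σ(yᵢ − βxᵢ)²/(2·2) − β²/(2·4) + const.
Setting the derivative to zero: Σxᵢ(yᵢ − βxᵢ)/2 − β/4 = 0, so β = Σxᵢyᵢ / (Σxᵢ² + σ²/τ²).
Σxᵢyᵢ = 3·6 + 6·17 + 6·16 + 2·4 + 3·8 = 248; Σxᵢ² = 94; σ²/τ² = 0.5.
β̂_MAP = 248 / (94 + 0.5) = 248/94.5 ≈ 2.624.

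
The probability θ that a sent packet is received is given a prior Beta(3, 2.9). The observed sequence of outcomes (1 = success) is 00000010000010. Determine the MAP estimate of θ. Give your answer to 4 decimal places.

θ̂_MAP = 0.2235

Prior: Beta(3, 2.9).
Data: 2 successes in 14 trials (from the sequence). The binomial likelihood contributes θ^2(1−θ)^12, so the posterior is Beta(3+2, 2.9+12) = Beta(5, 14.9).
For Beta(a, b) with a, b > 1 the mode is (a−1)/(a+b−2) = 4/17.9 ≈ 0.2235.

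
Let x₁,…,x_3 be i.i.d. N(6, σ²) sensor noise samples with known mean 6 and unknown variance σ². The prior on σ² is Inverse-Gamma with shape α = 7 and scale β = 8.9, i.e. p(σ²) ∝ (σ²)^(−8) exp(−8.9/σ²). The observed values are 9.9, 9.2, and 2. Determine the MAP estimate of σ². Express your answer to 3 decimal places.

Sum of squared deviations about the known mean: SS = (9.9−6)² + (9.2−6)² + (2−6)² = 41.45.
The Normal likelihood contributes (σ²)^(−n/2) exp(−SS/(2σ²)), so the posterior is Inverse-Gamma(α + n/2, β + SS/2) = Inverse-Gamma(8.5, 29.625).
The mode of Inverse-Gamma(a, b) is b/(a+1) = 29.625/9.5 ≈ 3.118.

σ̂²_MAP = 3.118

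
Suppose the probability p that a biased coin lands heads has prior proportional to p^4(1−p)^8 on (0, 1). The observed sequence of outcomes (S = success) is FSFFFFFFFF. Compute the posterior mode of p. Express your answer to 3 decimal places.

The prior density ∝ p^4(1−p)^8 is the kernel of Beta(5, 9).
Data: 1 success in 10 trials (from the sequence). The binomial likelihood contributes p(1−p)^9, so the posterior is Beta(5+1, 9+9) = Beta(6, 18).
For Beta(a, b) with a, b > 1 the mode is (a−1)/(a+b−2) = 5/22 ≈ 0.227.

p̂_MAP = 0.227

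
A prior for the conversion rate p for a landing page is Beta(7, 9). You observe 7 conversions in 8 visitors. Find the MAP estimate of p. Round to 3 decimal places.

Prior: Beta(7, 9).
Data: 7 successes in 8 trials. The binomial likelihood contributes p^7(1−p)^1, so the posterior is Beta(7+7, 9+1) = Beta(14, 10).
For Beta(a, b) with a, b > 1 the mode is (a−1)/(a+b−2) = 13/22 ≈ 0.591.

p̂_MAP = 0.591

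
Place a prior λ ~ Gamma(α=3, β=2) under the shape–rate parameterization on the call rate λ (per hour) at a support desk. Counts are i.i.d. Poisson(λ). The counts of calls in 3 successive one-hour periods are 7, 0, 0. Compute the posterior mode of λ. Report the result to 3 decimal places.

λ̂_MAP = 1.800

Σxᵢ = 7+0+0 = 7, with n = 3.
Posterior ∝ λ^2e^(−2λ) · λ^7e^(−3λ) = λ^9e^(−5λ), i.e. Gamma(shape=10, rate=5).
The mode of a Gamma(a, b) with a ≥ 1 (shape–rate) is (a−1)/b = 9/5 ≈ 1.800.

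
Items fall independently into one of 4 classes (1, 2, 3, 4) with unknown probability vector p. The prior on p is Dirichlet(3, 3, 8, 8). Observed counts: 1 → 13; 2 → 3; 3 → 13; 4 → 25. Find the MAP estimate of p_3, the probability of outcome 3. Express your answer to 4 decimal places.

MAP estimate: 0.2778

The posterior is Dirichlet(αᵢ + nᵢ) = Dirichlet(16, 6, 21, 33).
For a Dirichlet(a₁,…,a_K) with all aᵢ > 1, the mode has j-th component (aⱼ − 1)/(Σaᵢ − K).
Here Σaᵢ = 76 and K = 4, so p_3 = (21 − 1)/(76 − 4) = 20/72 ≈ 0.2778.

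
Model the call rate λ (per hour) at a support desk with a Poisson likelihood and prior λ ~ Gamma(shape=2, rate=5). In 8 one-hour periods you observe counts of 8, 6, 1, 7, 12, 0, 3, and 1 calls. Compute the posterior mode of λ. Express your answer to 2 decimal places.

Σxᵢ = 8+6+1+7+12+0+3+1 = 38, with n = 8.
Posterior ∝ λe^(−5λ) · λ^38e^(−8λ) = λ^39e^(−13λ), i.e. Gamma(shape=40, rate=13).
The mode of a Gamma(a, b) with a ≥ 1 (shape–rate) is (a−1)/b = 39/13 ≈ 3.00.

λ̂_MAP = 3.00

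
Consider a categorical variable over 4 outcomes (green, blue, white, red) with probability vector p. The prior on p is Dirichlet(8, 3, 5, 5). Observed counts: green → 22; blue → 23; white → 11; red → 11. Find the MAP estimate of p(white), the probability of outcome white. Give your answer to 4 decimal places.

The posterior is Dirichlet(αᵢ + nᵢ) = Dirichlet(30, 26, 16, 16).
For a Dirichlet(a₁,…,a_K) with all aᵢ > 1, the mode has j-th component (aⱼ − 1)/(Σaᵢ − K).
Here Σaᵢ = 88 and K = 4, so p(white) = (16 − 1)/(88 − 4) = 15/84 ≈ 0.1786.

MAP estimate of p(white) = 0.1786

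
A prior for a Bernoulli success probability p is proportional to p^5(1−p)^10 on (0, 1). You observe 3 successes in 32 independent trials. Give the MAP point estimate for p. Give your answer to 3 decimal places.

The prior density ∝ p^5(1−p)^10 is the kernel of Beta(6, 11).
Data: 3 successes in 32 trials. The binomial likelihood contributes p^3(1−p)^29, so the posterior is Beta(6+3, 11+29) = Beta(9, 40).
For Beta(a, b) with a, b > 1 the mode is (a−1)/(a+b−2) = 8/47 ≈ 0.170.

p̂_MAP = 0.170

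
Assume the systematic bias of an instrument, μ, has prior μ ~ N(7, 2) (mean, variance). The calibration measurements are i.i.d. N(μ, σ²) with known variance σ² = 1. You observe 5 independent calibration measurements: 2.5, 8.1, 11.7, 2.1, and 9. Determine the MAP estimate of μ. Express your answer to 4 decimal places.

n = 5; x̄ = (2.5 + 8.1 + 11.7 + 2.1 + 9)/5 = 33.4/5 = 6.68.
For a Normal prior and Normal likelihood with known variance, the posterior is Normal; its mode equals its mean, the precision-weighted average.
Prior precision 1/σ₀² = 1/2 = 0.5; data precision n/σ² = 5/1 = 5.
μ̂ = (0.5·7 + 5·6.68) / (0.5 + 5) = 36.9/5.5 = 369/55 ≈ 6.7091.

μ̂_MAP = 6.7091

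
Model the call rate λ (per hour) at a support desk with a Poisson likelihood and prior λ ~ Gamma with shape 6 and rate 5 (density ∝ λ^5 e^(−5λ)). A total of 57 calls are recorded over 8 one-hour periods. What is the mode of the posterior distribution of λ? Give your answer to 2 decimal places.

Σxᵢ = 57, n = 8.
Posterior ∝ λ^5e^(−5λ) · λ^57e^(−8λ) = λ^62e^(−13λ), i.e. Gamma(shape=63, rate=13).
The mode of a Gamma(a, b) with a ≥ 1 (shape–rate) is (a−1)/b = 62/13 ≈ 4.77.

λ̂_MAP = 4.77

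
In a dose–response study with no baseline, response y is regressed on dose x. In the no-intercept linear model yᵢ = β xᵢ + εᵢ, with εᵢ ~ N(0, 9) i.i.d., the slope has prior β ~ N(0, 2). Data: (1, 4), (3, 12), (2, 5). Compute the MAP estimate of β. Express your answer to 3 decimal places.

log p(β | y) = −Σ(yᵢ − βxᵢ)²/(2·9) − β²/(2·2) + const.
Setting the derivative to zero: Σxᵢ(yᵢ − βxᵢ)/9 − β/2 = 0, so β = Σxᵢyᵢ / (Σxᵢ² + σ²/τ²).
Σxᵢyᵢ = 1·4 + 3·12 + 2·5 = 50; Σxᵢ² = 14; σ²/τ² = 4.5.
β̂_MAP = 50 / (14 + 4.5) = 50/18.5 ≈ 2.703.

β̂_MAP = 2.703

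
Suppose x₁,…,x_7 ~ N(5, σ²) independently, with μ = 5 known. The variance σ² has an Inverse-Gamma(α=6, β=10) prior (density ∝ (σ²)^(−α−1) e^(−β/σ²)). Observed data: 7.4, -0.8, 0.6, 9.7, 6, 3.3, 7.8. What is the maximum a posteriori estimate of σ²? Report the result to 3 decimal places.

Sum of squared deviations about the known mean: SS = (7.4−5)² + (-0.8−5)² + (0.6−5)² + (9.7−5)² + (6−5)² + (3.3−5)² + (7.8−5)² = 92.58.
The Normal likelihood contributes (σ²)^(−n/2) exp(−SS/(2σ²)), so the posterior is Inverse-Gamma(α + n/2, β + SS/2) = Inverse-Gamma(9.5, 56.29).
The mode of Inverse-Gamma(a, b) is b/(a+1) = 56.29/10.5 ≈ 5.361.

σ̂²_MAP = 5.361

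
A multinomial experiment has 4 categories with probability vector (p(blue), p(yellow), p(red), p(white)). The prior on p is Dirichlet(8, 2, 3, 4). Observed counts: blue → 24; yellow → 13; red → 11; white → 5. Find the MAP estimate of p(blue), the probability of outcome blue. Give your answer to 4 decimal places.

The posterior is Dirichlet(αᵢ + nᵢ) = Dirichlet(32, 15, 14, 9).
For a Dirichlet(a₁,…,a_K) with all aᵢ > 1, the mode has j-th component (aⱼ − 1)/(Σaᵢ − K).
Here Σaᵢ = 70 and K = 4, so p(blue) = (32 − 1)/(70 − 4) = 31/66 ≈ 0.4697.

MAP estimate of p(blue) = 0.4697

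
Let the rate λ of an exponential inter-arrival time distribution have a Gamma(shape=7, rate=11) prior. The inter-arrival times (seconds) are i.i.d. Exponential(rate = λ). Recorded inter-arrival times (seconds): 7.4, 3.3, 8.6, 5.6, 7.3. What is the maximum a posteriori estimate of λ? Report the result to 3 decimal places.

λ̂_MAP = 0.255

The Exponential(rate=λ) likelihood is ∝ λ^n e^(−λΣtᵢ). Here n = 5 and Σtᵢ = 7.4 + 3.3 + 8.6 + 5.6 + 7.3 = 32.2.
Posterior ∝ λ^6e^(−11λ) · λ^5e^(−32.2λ) = λ^11e^(−43.2λ), i.e. Gamma(12, 43.2).
Mode = (a−1)/b = 11/43.2 ≈ 0.255.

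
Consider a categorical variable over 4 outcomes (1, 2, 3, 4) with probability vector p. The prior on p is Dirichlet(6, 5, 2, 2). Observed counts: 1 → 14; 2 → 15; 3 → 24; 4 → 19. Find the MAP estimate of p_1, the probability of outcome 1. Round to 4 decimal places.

The posterior is Dirichlet(αᵢ + nᵢ) = Dirichlet(20, 20, 26, 21).
For a Dirichlet(a₁,…,a_K) with all aᵢ > 1, the mode has j-th component (aⱼ − 1)/(Σaᵢ − K).
Here Σaᵢ = 87 and K = 4, so p_1 = (20 − 1)/(87 − 4) = 19/83 ≈ 0.2289.

MAP estimate: 0.2289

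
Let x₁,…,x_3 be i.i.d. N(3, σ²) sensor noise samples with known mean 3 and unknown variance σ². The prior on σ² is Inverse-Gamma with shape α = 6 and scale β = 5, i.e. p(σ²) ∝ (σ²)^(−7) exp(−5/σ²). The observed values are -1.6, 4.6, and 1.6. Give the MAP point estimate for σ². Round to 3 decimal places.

σ̂²_MAP = 2.099

Sum of squared deviations about the known mean: SS = (-1.6−3)² + (4.6−3)² + (1.6−3)² = 25.68.
The Normal likelihood contributes (σ²)^(−n/2) exp(−SS/(2σ²)), so the posterior is Inverse-Gamma(α + n/2, β + SS/2) = Inverse-Gamma(7.5, 17.84).
The mode of Inverse-Gamma(a, b) is b/(a+1) = 17.84/8.5 ≈ 2.099.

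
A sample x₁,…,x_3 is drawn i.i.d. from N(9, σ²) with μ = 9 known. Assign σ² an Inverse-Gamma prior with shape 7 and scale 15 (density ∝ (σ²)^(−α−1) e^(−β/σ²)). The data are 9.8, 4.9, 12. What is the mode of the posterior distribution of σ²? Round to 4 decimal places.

σ̂²_MAP = 2.9711

Sum of squared deviations about the known mean: SS = (9.8−9)² + (4.9−9)² + (12−9)² = 26.45.
The Normal likelihood contributes (σ²)^(−n/2) exp(−SS/(2σ²)), so the posterior is Inverse-Gamma(α + n/2, β + SS/2) = Inverse-Gamma(8.5, 28.225).
The mode of Inverse-Gamma(a, b) is b/(a+1) = 28.225/9.5 ≈ 2.9711.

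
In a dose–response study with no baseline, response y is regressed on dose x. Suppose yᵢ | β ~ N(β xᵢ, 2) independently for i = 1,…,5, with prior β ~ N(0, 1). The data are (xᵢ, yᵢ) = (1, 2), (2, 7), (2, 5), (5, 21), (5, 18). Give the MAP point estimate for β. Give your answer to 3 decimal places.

log p(β | y) = −Σ(yᵢ − βxᵢ)²/(2·2) − β²/(2·1) + const.
Setting the derivative to zero: Σxᵢ(yᵢ − βxᵢ)/2 − β/1 = 0, so β = Σxᵢyᵢ / (Σxᵢ² + σ²/τ²).
Σxᵢyᵢ = 1·2 + 2·7 + 2·5 + 5·21 + 5·18 = 221; Σxᵢ² = 59; σ²/τ² = 2.
β̂_MAP = 221 / (59 + 2) = 221/61 ≈ 3.623.

β̂_MAP = 3.623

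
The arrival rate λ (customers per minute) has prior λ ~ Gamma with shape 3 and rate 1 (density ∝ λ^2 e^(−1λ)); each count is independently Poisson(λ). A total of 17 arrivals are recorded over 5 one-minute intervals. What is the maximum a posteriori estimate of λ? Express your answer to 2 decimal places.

Σxᵢ = 17, n = 5.
Posterior ∝ λ^2e^(−1λ) · λ^17e^(−5λ) = λ^19e^(−6λ), i.e. Gamma(shape=20, rate=6).
The mode of a Gamma(a, b) with a ≥ 1 (shape–rate) is (a−1)/b = 19/6 ≈ 3.17.

λ̂_MAP = 3.17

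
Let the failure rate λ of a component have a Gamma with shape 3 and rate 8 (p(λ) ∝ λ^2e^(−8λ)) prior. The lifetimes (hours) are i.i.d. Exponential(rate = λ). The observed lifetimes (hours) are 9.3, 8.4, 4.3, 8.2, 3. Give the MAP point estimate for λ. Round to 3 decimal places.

λ̂_MAP = 0.170

The Exponential(rate=λ) likelihood is ∝ λ^n e^(−λΣtᵢ). Here n = 5 and Σtᵢ = 9.3 + 8.4 + 4.3 + 8.2 + 3 = 33.2.
Posterior ∝ λ^2e^(−8λ) · λ^5e^(−33.2λ) = λ^7e^(−41.2λ), i.e. Gamma(8, 41.2).
Mode = (a−1)/b = 7/41.2 ≈ 0.170.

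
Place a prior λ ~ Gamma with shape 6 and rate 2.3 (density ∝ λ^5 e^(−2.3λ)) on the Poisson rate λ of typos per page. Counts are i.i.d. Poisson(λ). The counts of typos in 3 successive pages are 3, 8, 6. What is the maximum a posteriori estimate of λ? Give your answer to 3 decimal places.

Σxᵢ = 3+8+6 = 17, with n = 3.
Posterior ∝ λ^5e^(−2.3λ) · λ^17e^(−3λ) = λ^22e^(−5.3λ), i.e. Gamma(shape=23, rate=5.3).
The mode of a Gamma(a, b) with a ≥ 1 (shape–rate) is (a−1)/b = 22/5.3 ≈ 4.151.

λ̂_MAP = 4.151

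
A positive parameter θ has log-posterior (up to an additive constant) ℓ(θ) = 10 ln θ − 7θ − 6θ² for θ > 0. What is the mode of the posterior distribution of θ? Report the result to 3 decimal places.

θ̂_MAP = 0.667

ℓ'(θ) = 10/θ − 7 − 12θ. Setting this to zero and multiplying by θ: 12θ² + 7θ − 10 = 0.
θ = (−7 + √(7² + 4·12·10)) / (2·12) = (−7 + √529) / 24 = (−7 + 23)/24 = 2/3.
ℓ''(θ) = −10/θ² − 12 < 0, confirming a maximum.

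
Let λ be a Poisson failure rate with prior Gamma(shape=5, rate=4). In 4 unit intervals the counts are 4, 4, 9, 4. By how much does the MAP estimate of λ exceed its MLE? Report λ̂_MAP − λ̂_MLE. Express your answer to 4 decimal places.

Σxᵢ = 21. Posterior is Gamma(26, 8); MAP = (26−1)/8 = 25/8 ≈ 3.12500.
MLE = x̄ = 21/4 ≈ 5.25000.
Difference = 25/8 − 21/4 = -17/8 ≈ -2.1250.

MAP − MLE = -2.1250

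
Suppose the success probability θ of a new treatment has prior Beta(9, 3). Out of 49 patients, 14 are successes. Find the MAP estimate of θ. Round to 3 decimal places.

θ̂_MAP = 0.373

Prior: Beta(9, 3).
Data: 14 successes in 49 trials. The binomial likelihood contributes θ^14(1−θ)^35, so the posterior is Beta(9+14, 3+35) = Beta(23, 38).
For Beta(a, b) with a, b > 1 the mode is (a−1)/(a+b−2) = 22/59 ≈ 0.373.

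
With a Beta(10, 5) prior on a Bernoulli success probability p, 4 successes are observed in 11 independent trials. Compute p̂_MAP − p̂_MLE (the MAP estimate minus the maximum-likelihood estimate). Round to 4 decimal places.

MAP − MLE = 0.1780

Posterior is Beta(14, 12); MAP = (14−1)/(26−2) = 13/24 ≈ 0.54167.
MLE ignores the prior: p̂_MLE = k/n = 4/11 ≈ 0.36364.
Difference = 13/24 − 4/11 = 47/264 ≈ 0.1780.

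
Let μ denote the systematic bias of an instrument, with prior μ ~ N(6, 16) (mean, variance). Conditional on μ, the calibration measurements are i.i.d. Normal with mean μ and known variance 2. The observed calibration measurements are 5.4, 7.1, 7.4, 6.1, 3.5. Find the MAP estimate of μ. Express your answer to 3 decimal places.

n = 5; x̄ = (5.4 + 7.1 + 7.4 + 6.1 + 3.5)/5 = 29.5/5 = 5.9.
For a Normal prior and Normal likelihood with known variance, the posterior is Normal; its mode equals its mean, the precision-weighted average.
Prior precision 1/σ₀² = 1/16 = 0.0625; data precision n/σ² = 5/2 = 2.5.
μ̂ = (0.0625·6 + 2.5·5.9) / (0.0625 + 2.5) = 15.125/2.5625 = 242/41 ≈ 5.902.

μ̂_MAP = 5.902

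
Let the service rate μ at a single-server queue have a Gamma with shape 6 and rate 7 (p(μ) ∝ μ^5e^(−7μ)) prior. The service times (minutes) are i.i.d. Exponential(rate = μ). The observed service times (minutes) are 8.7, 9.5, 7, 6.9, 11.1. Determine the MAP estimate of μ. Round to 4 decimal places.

μ̂_MAP = 0.1992

The Exponential(rate=μ) likelihood is ∝ μ^n e^(−μΣtᵢ). Here n = 5 and Σtᵢ = 8.7 + 9.5 + 7 + 6.9 + 11.1 = 43.2.
Posterior ∝ μ^5e^(−7μ) · μ^5e^(−43.2μ) = μ^10e^(−50.2μ), i.e. Gamma(11, 50.2).
Mode = (a−1)/b = 10/50.2 ≈ 0.1992.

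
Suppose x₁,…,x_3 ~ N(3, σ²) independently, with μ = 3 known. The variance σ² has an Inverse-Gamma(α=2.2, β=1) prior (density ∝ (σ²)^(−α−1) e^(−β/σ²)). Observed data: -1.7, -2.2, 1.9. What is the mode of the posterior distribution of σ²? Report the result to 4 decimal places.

σ̂²_MAP = 5.5681

Sum of squared deviations about the known mean: SS = (-1.7−3)² + (-2.2−3)² + (1.9−3)² = 50.34.
The Normal likelihood contributes (σ²)^(−n/2) exp(−SS/(2σ²)), so the posterior is Inverse-Gamma(α + n/2, β + SS/2) = Inverse-Gamma(3.7, 26.17).
The mode of Inverse-Gamma(a, b) is b/(a+1) = 26.17/4.7 ≈ 5.5681.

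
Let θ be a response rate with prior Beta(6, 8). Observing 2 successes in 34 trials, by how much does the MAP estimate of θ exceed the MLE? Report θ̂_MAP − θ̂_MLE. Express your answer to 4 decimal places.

MAP − MLE = 0.0934

Posterior is Beta(8, 40); MAP = (8−1)/(48−2) = 7/46 ≈ 0.15217.
MLE ignores the prior: θ̂_MLE = k/n = 2/34 ≈ 0.05882.
Difference = 7/46 − 2/34 = 73/782 ≈ 0.0934.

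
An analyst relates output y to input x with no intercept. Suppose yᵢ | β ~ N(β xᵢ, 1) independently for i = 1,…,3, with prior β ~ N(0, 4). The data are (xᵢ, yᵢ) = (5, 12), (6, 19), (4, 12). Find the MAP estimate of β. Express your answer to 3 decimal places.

β̂_MAP = 2.874

log p(β | y) = −Σ(yᵢ − βxᵢ)²/(2·1) − β²/(2·4) + const.
Setting the derivative to zero: Σxᵢ(yᵢ − βxᵢ)/1 − β/4 = 0, so β = Σxᵢyᵢ / (Σxᵢ² + σ²/τ²).
Σxᵢyᵢ = 5·12 + 6·19 + 4·12 = 222; Σxᵢ² = 77; σ²/τ² = 0.25.
β̂_MAP = 222 / (77 + 0.25) = 222/77.25 ≈ 2.874.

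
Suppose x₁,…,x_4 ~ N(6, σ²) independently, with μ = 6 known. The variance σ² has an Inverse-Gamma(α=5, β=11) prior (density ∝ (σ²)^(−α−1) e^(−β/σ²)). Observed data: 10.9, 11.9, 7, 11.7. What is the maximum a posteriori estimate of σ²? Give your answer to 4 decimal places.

σ̂²_MAP = 7.1444

Sum of squared deviations about the known mean: SS = (10.9−6)² + (11.9−6)² + (7−6)² + (11.7−6)² = 92.31.
The Normal likelihood contributes (σ²)^(−n/2) exp(−SS/(2σ²)), so the posterior is Inverse-Gamma(α + n/2, β + SS/2) = Inverse-Gamma(7, 57.155).
The mode of Inverse-Gamma(a, b) is b/(a+1) = 57.155/8 ≈ 7.1444.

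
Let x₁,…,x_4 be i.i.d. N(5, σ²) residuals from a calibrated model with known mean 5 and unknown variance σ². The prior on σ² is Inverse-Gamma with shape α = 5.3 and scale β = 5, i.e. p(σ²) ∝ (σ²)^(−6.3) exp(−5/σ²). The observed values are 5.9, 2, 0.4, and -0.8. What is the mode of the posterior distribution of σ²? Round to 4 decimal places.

Sum of squared deviations about the known mean: SS = (5.9−5)² + (2−5)² + (0.4−5)² + (-0.8−5)² = 64.61.
The Normal likelihood contributes (σ²)^(−n/2) exp(−SS/(2σ²)), so the posterior is Inverse-Gamma(α + n/2, β + SS/2) = Inverse-Gamma(7.3, 37.305).
The mode of Inverse-Gamma(a, b) is b/(a+1) = 37.305/8.3 ≈ 4.4946.

σ̂²_MAP = 4.4946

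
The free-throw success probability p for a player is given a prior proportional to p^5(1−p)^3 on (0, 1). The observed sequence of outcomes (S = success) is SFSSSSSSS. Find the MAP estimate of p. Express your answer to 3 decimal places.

The prior density ∝ p^5(1−p)^3 is the kernel of Beta(6, 4).
Data: 8 successes in 9 trials (from the sequence). The binomial likelihood contributes p^8(1−p)^1, so the posterior is Beta(6+8, 4+1) = Beta(14, 5).
For Beta(a, b) with a, b > 1 the mode is (a−1)/(a+b−2) = 13/17 ≈ 0.765.

p̂_MAP = 0.765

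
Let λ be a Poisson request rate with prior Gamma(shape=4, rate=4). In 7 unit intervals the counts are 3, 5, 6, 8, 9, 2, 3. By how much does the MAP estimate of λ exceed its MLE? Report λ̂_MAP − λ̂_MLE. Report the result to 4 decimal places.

MAP − MLE = -1.5974

Σxᵢ = 36. Posterior is Gamma(40, 11); MAP = (40−1)/11 = 39/11 ≈ 3.54545.
MLE = x̄ = 36/7 ≈ 5.14286.
Difference = 39/11 − 36/7 = -123/77 ≈ -1.5974.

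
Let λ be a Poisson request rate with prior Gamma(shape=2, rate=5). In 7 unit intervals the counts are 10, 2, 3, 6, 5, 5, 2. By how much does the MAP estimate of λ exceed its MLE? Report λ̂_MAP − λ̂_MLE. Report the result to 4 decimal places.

MAP − MLE = -1.8810

Σxᵢ = 33. Posterior is Gamma(35, 12); MAP = (35−1)/12 = 34/12 ≈ 2.83333.
MLE = x̄ = 33/7 ≈ 4.71429.
Difference = 34/12 − 33/7 = -79/42 ≈ -1.8810.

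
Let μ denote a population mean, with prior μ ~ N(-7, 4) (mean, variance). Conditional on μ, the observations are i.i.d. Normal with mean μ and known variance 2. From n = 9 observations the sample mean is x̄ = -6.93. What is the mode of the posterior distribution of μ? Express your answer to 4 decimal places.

n = 9, x̄ = -6.93.
For a Normal prior and Normal likelihood with known variance, the posterior is Normal; its mode equals its mean, the precision-weighted average.
Prior precision 1/σ₀² = 1/4 = 0.25; data precision n/σ² = 9/2 = 4.5.
μ̂ = (0.25·(-7) + 4.5·(-6.93)) / (0.25 + 4.5) = (-32.935)/4.75 = -6587/950 ≈ -6.9337.

μ̂_MAP = -6.9337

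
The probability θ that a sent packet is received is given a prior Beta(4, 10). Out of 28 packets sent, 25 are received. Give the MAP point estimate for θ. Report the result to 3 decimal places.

Prior: Beta(4, 10).
Data: 25 successes in 28 trials. The binomial likelihood contributes θ^25(1−θ)^3, so the posterior is Beta(4+25, 10+3) = Beta(29, 13).
For Beta(a, b) with a, b > 1 the mode is (a−1)/(a+b−2) = 28/40 ≈ 0.700.

θ̂_MAP = 0.700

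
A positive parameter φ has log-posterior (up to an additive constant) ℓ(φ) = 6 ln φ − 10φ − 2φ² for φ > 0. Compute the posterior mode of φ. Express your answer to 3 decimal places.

ℓ'(φ) = 6/φ − 10 − 4φ. Setting this to zero and multiplying by φ: 4φ² + 10φ − 6 = 0.
φ = (−10 + √(10² + 4·4·6)) / (2·4) = (−10 + √196) / 8 = (−10 + 14)/8 = 1/2.
ℓ''(φ) = −6/φ² − 4 < 0, confirming a maximum.

φ̂_MAP = 0.500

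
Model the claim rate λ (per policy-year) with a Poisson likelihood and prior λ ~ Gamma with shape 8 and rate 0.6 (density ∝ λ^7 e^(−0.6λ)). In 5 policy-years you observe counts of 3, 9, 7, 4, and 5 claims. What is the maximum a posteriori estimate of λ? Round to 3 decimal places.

Σxᵢ = 3+9+7+4+5 = 28, with n = 5.
Posterior ∝ λ^7e^(−0.6λ) · λ^28e^(−5λ) = λ^35e^(−5.6λ), i.e. Gamma(shape=36, rate=5.6).
The mode of a Gamma(a, b) with a ≥ 1 (shape–rate) is (a−1)/b = 35/5.6 ≈ 6.250.

λ̂_MAP = 6.250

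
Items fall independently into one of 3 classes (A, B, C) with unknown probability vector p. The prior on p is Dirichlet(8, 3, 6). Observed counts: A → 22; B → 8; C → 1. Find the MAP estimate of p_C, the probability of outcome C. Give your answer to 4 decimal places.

MAP estimate of p_C = 0.1333

The posterior is Dirichlet(αᵢ + nᵢ) = Dirichlet(30, 11, 7).
For a Dirichlet(a₁,…,a_K) with all aᵢ > 1, the mode has j-th component (aⱼ − 1)/(Σaᵢ − K).
Here Σaᵢ = 48 and K = 3, so p_C = (7 − 1)/(48 − 3) = 6/45 ≈ 0.1333.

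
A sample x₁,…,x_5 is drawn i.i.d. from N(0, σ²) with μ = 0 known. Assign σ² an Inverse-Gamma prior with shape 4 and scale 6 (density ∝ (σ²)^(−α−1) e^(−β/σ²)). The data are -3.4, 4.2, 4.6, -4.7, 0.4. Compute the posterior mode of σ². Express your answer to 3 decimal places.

σ̂²_MAP = 5.641

Sum of squared deviations about the known mean: SS = (-3.4−0)² + (4.2−0)² + (4.6−0)² + (-4.7−0)² + (0.4−0)² = 72.61.
The Normal likelihood contributes (σ²)^(−n/2) exp(−SS/(2σ²)), so the posterior is Inverse-Gamma(α + n/2, β + SS/2) = Inverse-Gamma(6.5, 42.305).
The mode of Inverse-Gamma(a, b) is b/(a+1) = 42.305/7.5 ≈ 5.641.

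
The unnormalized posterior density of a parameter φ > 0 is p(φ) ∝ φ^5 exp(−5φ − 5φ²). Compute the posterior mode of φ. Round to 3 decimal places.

φ̂_MAP = 0.500

ℓ'(φ) = 5/φ − 5 − 10φ. Setting this to zero and multiplying by φ: 10φ² + 5φ − 5 = 0.
φ = (−5 + √(5² + 4·10·5)) / (2·10) = (−5 + √225) / 20 = (−5 + 15)/20 = 1/2.
ℓ''(φ) = −5/φ² − 10 < 0, confirming a maximum.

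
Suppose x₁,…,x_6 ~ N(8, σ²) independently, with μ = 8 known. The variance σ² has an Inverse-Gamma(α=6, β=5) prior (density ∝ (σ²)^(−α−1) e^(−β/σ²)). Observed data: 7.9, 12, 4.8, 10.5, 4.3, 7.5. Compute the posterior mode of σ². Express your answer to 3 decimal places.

σ̂²_MAP = 2.822

Sum of squared deviations about the known mean: SS = (7.9−8)² + (12−8)² + (4.8−8)² + (10.5−8)² + (4.3−8)² + (7.5−8)² = 46.44.
The Normal likelihood contributes (σ²)^(−n/2) exp(−SS/(2σ²)), so the posterior is Inverse-Gamma(α + n/2, β + SS/2) = Inverse-Gamma(9, 28.22).
The mode of Inverse-Gamma(a, b) is b/(a+1) = 28.22/10 ≈ 2.822.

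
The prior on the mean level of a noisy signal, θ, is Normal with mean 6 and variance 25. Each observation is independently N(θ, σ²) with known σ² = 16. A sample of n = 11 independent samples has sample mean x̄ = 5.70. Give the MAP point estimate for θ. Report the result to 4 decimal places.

θ̂_MAP = 5.7165

n = 11, x̄ = 5.70.
For a Normal prior and Normal likelihood with known variance, the posterior is Normal; its mode equals its mean, the precision-weighted average.
Prior precision 1/σ₀² = 1/25 = 0.04; data precision n/σ² = 11/16 = 0.6875.
θ̂ = (0.04·6 + 0.6875·5.7) / (0.04 + 0.6875) = 4.15875/0.7275 = 1109/194 ≈ 5.7165.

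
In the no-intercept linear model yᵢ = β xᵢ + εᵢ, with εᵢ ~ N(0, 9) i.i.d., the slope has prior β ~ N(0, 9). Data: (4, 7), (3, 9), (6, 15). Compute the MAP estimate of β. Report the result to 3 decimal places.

β̂_MAP = 2.339

log p(β | y) = −Σ(yᵢ − βxᵢ)²/(2·9) − β²/(2·9) + const.
Setting the derivative to zero: Σxᵢ(yᵢ − βxᵢ)/9 − β/9 = 0, so β = Σxᵢyᵢ / (Σxᵢ² + σ²/τ²).
Σxᵢyᵢ = 4·7 + 3·9 + 6·15 = 145; Σxᵢ² = 61; σ²/τ² = 1.
β̂_MAP = 145 / (61 + 1) = 145/62 ≈ 2.339.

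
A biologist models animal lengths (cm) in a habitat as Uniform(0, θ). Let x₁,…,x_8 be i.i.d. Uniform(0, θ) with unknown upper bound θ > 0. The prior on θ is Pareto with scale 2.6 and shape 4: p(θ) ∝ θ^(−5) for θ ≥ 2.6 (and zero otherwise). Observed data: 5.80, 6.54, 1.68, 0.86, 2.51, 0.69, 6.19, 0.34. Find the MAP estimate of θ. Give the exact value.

θ̂_MAP = 6.54

The Uniform(0, θ) likelihood is θ^(−n) for θ ≥ max(xᵢ), zero otherwise. Here max(xᵢ) = 6.54.
Posterior ∝ θ^(−5) · θ^(−8) = θ^(−13) on θ ≥ max(2.6, 6.54) = 6.54.
This density is strictly decreasing in θ, so the posterior mode lies at the lower boundary of the support.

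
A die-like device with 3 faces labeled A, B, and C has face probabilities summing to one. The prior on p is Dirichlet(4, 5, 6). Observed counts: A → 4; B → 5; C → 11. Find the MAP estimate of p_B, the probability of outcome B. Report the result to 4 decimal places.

MAP estimate of p_B = 0.2813

The posterior is Dirichlet(αᵢ + nᵢ) = Dirichlet(8, 10, 17).
For a Dirichlet(a₁,…,a_K) with all aᵢ > 1, the mode has j-th component (aⱼ − 1)/(Σaᵢ − K).
Here Σaᵢ = 35 and K = 3, so p_B = (10 − 1)/(35 − 3) = 9/32 ≈ 0.2813.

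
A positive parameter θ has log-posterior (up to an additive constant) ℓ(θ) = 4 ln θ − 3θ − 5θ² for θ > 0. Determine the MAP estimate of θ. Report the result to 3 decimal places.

ℓ'(θ) = 4/θ − 3 − 10θ. Setting this to zero and multiplying by θ: 10θ² + 3θ − 4 = 0.
θ = (−3 + √(3² + 4·10·4)) / (2·10) = (−3 + √169) / 20 = (−3 + 13)/20 = 1/2.
ℓ''(θ) = −4/θ² − 10 < 0, confirming a maximum.

θ̂_MAP = 0.500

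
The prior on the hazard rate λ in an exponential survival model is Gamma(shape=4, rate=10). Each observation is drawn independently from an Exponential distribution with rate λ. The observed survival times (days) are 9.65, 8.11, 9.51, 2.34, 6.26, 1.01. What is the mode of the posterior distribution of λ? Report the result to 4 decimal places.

The Exponential(rate=λ) likelihood is ∝ λ^n e^(−λΣtᵢ). Here n = 6 and Σtᵢ = 9.65 + 8.11 + 9.51 + 2.34 + 6.26 + 1.01 = 36.88.
Posterior ∝ λ^3e^(−10λ) · λ^6e^(−36.88λ) = λ^9e^(−46.88λ), i.e. Gamma(10, 46.88).
Mode = (a−1)/b = 9/46.88 ≈ 0.1920.

λ̂_MAP = 0.1920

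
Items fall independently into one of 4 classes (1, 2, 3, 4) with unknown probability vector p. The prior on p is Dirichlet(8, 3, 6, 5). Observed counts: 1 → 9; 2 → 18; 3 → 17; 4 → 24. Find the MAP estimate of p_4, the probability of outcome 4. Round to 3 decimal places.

MAP estimate: 0.326

The posterior is Dirichlet(αᵢ + nᵢ) = Dirichlet(17, 21, 23, 29).
For a Dirichlet(a₁,…,a_K) with all aᵢ > 1, the mode has j-th component (aⱼ − 1)/(Σaᵢ − K).
Here Σaᵢ = 90 and K = 4, so p_4 = (29 − 1)/(90 − 4) = 28/86 ≈ 0.326.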